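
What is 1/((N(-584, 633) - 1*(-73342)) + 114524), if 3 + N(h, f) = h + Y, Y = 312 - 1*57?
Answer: 1/187534 ≈ 5.3324e-6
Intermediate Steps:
Y = 255 (Y = 312 - 57 = 255)
N(h, f) = 252 + h (N(h, f) = -3 + (h + 255) = -3 + (255 + h) = 252 + h)
1/((N(-584, 633) - 1*(-73342)) + 114524) = 1/(((252 - 584) - 1*(-73342)) + 114524) = 1/((-332 + 73342) + 114524) = 1/(73010 + 114524) = 1/187534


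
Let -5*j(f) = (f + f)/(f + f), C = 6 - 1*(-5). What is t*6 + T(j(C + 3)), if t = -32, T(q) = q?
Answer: -961/5 ≈ -192.20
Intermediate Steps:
C = 11 (C = 6 + 5 = 11)
j(f) = -⅕ (j(f) = -(f + f)/(5*(f + f)) = -2*f/(5*(2*f)) = -2*f*1/(2*f)/5 = -⅕*1 = -⅕)
t*6 + T(j(C + 3)) = -32*6 - ⅕ = -192 - ⅕ = -961/5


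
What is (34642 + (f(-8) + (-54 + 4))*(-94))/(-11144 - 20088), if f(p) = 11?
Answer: -157/128 ≈ -1.2266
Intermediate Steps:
(34642 + (f(-8) + (-54 + 4))*(-94))/(-11144 - 20088) = (34642 + (11 + (-54 + 4))*(-94))/(-11144 - 20088) = (34642 + (11 - 50)*(-94))/(-31232) = (34642 - 39*(-94))*(-1/31232) = (34642 + 3666)*(-1/31232) = 38308*(-1/31232) = -157/128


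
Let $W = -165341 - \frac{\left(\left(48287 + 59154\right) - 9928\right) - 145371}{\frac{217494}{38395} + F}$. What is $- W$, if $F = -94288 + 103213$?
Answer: $\frac{56692412345419}{342892869} \approx 1.6534 \cdot 10^{5}$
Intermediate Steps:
$F = 8925$
$W = - \frac{56692412345419}{342892869}$ ($W = -165341 - \frac{\left(\left(48287 + 59154\right) - 9928\right) - 145371}{\frac{217494}{38395} + 8925} = -165341 - \frac{\left(107441 - 9928\right) - 145371}{217494 \cdot \frac{1}{38395} + 8925} = -165341 - \frac{97513 - 145371}{\frac{217494}{38395} + 8925} = -165341 - - \frac{47858}{\frac{342892869}{38395}} = -165341 - \left(-47858\right) \frac{38395}{342892869} = -165341 - - \frac{1837507910}{342892869} = -165341 + \frac{1837507910}{342892869} = - \frac{56692412345419}{342892869} \approx -1.6534 \cdot 10^{5}$)
$- W = \left(-1\right) \left(- \frac{56692412345419}{342892869}\right) = \frac{56692412345419}{342892869}$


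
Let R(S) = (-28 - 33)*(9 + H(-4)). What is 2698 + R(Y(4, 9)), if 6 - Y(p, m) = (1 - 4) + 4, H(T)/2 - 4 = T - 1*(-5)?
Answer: 1539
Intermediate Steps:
H(T) = 18 + 2*T (H(T) = 8 + 2*(T - 1*(-5)) = 8 + 2*(T + 5) = 8 + 2*(5 + T) = 8 + (10 + 2*T) = 18 + 2*T)
Y(p, m) = 5 (Y(p, m) = 6 - ((1 - 4) + 4) = 6 - (-3 + 4) = 6 - 1*1 = 6 - 1 = 5)
R(S) = -1159 (R(S) = (-28 - 33)*(9 + (18 + 2*(-4))) = -61*(9 + (18 - 8)) = -61*(9 + 10) = -61*19 = -1159)
2698 + R(Y(4, 9)) = 2698 - 1159 = 1539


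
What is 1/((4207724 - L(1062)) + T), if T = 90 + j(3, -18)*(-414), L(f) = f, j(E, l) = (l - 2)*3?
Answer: 1/4231592 ≈ 2.3632e-7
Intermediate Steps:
j(E, l) = -6 + 3*l (j(E, l) = (-2 + l)*3 = -6 + 3*l)
T = 24930 (T = 90 + (-6 + 3*(-18))*(-414) = 90 + (-6 - 54)*(-414) = 90 - 60*(-414) = 90 + 24840 = 24930)
1/((4207724 - L(1062)) + T) = 1/((4207724 - 1*1062) + 24930) = 1/((4207724 - 1062) + 24930) = 1/(4206662 + 24930) = 1/4231592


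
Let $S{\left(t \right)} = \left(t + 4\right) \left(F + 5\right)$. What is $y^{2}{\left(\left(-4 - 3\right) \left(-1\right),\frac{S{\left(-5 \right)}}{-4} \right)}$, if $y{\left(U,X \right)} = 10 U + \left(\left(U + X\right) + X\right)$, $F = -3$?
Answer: $6084$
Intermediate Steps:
$S{\left(t \right)} = 8 + 2 t$ ($S{\left(t \right)} = \left(t + 4\right) \left(-3 + 5\right) = \left(4 + t\right) 2 = 8 + 2 t$)
$y{\left(U,X \right)} = 2 X + 11 U$ ($y{\left(U,X \right)} = 10 U + \left(U + 2 X\right) = 2 X + 11 U$)
$y^{2}{\left(\left(-4 - 3\right) \left(-1\right),\frac{S{\left(-5 \right)}}{-4} \right)} = \left(2 \frac{8 + 2 \left(-5\right)}{-4} + 11 \left(-4 - 3\right) \left(-1\right)\right)^{2} = \left(2 \left(8 - 10\right) \left(- \frac{1}{4}\right) + 11 \left(\left(-7\right) \left(-1\right)\right)\right)^{2} = \left(2 \left(\left(-2\right) \left(- \frac{1}{4}\right)\right) + 11 \cdot 7\right)^{2} = \left(2 \cdot \frac{1}{2} + 77\right)^{2} = \left(1 + 77\right)^{2} = 78^{2} = 6084$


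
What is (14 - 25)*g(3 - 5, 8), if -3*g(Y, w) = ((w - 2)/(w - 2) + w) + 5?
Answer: 154/3 ≈ 51.333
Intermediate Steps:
g(Y, w) = -2 - w/3 (g(Y, w) = -(((w - 2)/(w - 2) + w) + 5)/3 = -(((-2 + w)/(-2 + w) + w) + 5)/3 = -((1 + w) + 5)/3 = -(6 + w)/3 = -2 - w/3)
(14 - 25)*g(3 - 5, 8) = (14 - 25)*(-2 - ⅓*8) = -11*(-2 - 8/3) = -11*(-14/3) = 154/3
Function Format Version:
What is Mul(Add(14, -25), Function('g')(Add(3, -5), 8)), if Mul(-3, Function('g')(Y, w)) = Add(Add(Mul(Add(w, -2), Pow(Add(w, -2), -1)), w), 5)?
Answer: Rational(154, 3) ≈ 51.333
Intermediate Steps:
Function('g')(Y, w) = Add(-2, Mul(Rational(-1, 3), w)) (Function('g')(Y, w) = Mul(Rational(-1, 3), Add(Add(Mul(Add(w, -2), Pow(Add(w, -2), -1)), w), 5)) = Mul(Rational(-1, 3), Add(Add(Mul(Add(-2, w), Pow(Add(-2, w), -1)), w), 5)) = Mul(Rational(-1, 3), Add(Add(1, w), 5)) = Mul(Rational(-1, 3), Add(6, w)) = Add(-2, Mul(Rational(-1, 3), w)))
Mul(Add(14, -25), Function('g')(Add(3, -5), 8)) = Mul(Add(14, -25), Add(-2, Mul(Rational(-1, 3), 8))) = Mul(-11, Add(-2, Rational(-8, 3))) = Mul(-11, Rational(-14, 3)) = Rational(154, 3)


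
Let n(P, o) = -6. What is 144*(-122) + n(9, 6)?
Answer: -17574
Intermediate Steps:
144*(-122) + n(9, 6) = 144*(-122) - 6 = -17568 - 6 = -17574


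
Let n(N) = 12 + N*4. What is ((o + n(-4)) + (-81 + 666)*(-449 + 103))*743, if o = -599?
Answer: -150838659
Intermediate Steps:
n(N) = 12 + 4*N
((o + n(-4)) + (-81 + 666)*(-449 + 103))*743 = ((-599 + (12 + 4*(-4))) + (-81 + 666)*(-449 + 103))*743 = ((-599 + (12 - 16)) + 585*(-346))*743 = ((-599 - 4) - 202410)*743 = (-603 - 202410)*743 = -203013*743 = -150838659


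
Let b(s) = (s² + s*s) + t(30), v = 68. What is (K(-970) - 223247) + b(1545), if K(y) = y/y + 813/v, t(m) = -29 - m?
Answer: 309451473/68 ≈ 4.5508e+6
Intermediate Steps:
b(s) = -59 + 2*s² (b(s) = (s² + s*s) + (-29 - 1*30) = (s² + s²) + (-29 - 30) = 2*s² - 59 = -59 + 2*s²)
K(y) = 881/68 (K(y) = y/y + 813/68 = 1 + 813*(1/68) = 1 + 813/68 = 881/68)
(K(-970) - 223247) + b(1545) = (881/68 - 223247) + (-59 + 2*1545²) = -15179915/68 + (-59 + 2*2387025) = -15179915/68 + (-59 + 4774050) = -15179915/68 + 4773991 = 309451473/68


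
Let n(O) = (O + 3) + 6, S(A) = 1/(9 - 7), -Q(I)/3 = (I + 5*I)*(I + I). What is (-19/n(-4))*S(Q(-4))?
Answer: -19/10 ≈ -1.9000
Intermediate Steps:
Q(I) = -36*I² (Q(I) = -3*(I + 5*I)*(I + I) = -3*6*I*2*I = -36*I²)
S(A) = ½ (S(A) = 1/2 = ½)
n(O) = 9 + O (n(O) = (3 + O) + 6 = 9 + O)
(-19/n(-4))*S(Q(-4)) = -19/(9 - 4)*(½) = -19/5*(½) = -19*⅕*(½) = -19/5*½ = -19/10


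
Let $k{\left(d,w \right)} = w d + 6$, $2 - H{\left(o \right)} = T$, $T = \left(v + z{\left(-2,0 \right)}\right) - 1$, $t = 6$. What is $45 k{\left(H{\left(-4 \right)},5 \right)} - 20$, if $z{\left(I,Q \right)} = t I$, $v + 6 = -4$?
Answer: $5875$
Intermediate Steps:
$v = -10$ ($v = -6 - 4 = -10$)
$z{\left(I,Q \right)} = 6 I$
$T = -23$ ($T = \left(-10 + 6 \left(-2\right)\right) - 1 = \left(-10 - 12\right) - 1 = -22 - 1 = -23$)
$H{\left(o \right)} = 25$ ($H{\left(o \right)} = 2 - -23 = 2 + 23 = 25$)
$k{\left(d,w \right)} = 6 + d w$ ($k{\left(d,w \right)} = d w + 6 = 6 + d w$)
$45 k{\left(H{\left(-4 \right)},5 \right)} - 20 = 45 \left(6 + 25 \cdot 5\right) - 20 = 45 \left(6 + 125\right) - 20 = 45 \cdot 131 - 20 = 5895 - 20 = 5875$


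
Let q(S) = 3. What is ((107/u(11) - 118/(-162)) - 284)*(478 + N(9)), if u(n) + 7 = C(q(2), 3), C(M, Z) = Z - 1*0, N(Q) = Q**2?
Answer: -56149873/324 ≈ -1.7330e+5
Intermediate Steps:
C(M, Z) = Z (C(M, Z) = Z + 0 = Z)
u(n) = -4 (u(n) = -7 + 3 = -4)
((107/u(11) - 118/(-162)) - 284)*(478 + N(9)) = ((107/(-4) - 118/(-162)) - 284)*(478 + 9**2) = ((107*(-1/4) - 118*(-1/162)) - 284)*(478 + 81) = ((-107/4 + 59/81) - 284)*559 = (-8431/324 - 284)*559 = -100447/324*559 = -56149873/324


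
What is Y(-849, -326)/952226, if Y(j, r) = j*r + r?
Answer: 138224/476113 ≈ 0.29032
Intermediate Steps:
Y(j, r) = r + j*r
Y(-849, -326)/952226 = -326*(1 - 849)/952226 = -326*(-848)*(1/952226) = 276448*(1/952226) = 138224/476113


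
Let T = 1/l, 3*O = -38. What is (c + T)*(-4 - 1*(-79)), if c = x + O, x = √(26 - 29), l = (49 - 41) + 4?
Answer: -3775/4 + 75*I*√3 ≈ -943.75 + 129.9*I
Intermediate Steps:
l = 12 (l = 8 + 4 = 12)
O = -38/3 (O = (⅓)*(-38) = -38/3 ≈ -12.667)
x = I*√3 (x = √(-3) = I*√3 ≈ 1.732*I)
c = -38/3 + I*√3 (c = I*√3 - 38/3 = -38/3 + I*√3 ≈ -12.667 + 1.732*I)
T = 1/12 ≈ 0.083333
(c + T)*(-4 - 1*(-79)) = ((-38/3 + I*√3) + 1/12)*(-4 - 1*(-79)) = (-151/12 + I*√3)*(-4 + 79) = (-151/12 + I*√3)*75 = -3775/4 + 75*I*√3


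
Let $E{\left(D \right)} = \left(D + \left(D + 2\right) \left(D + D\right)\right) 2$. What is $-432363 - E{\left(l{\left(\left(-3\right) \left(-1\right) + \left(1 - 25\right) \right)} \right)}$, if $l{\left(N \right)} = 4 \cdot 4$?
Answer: $-433547$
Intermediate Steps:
$l{\left(N \right)} = 16$
$E{\left(D \right)} = 2 D + 4 D \left(2 + D\right)$ ($E{\left(D \right)} = \left(D + \left(2 + D\right) 2 D\right) 2 = \left(D + 2 D \left(2 + D\right)\right) 2 = 2 D + 4 D \left(2 + D\right)$)
$-432363 - E{\left(l{\left(\left(-3\right) \left(-1\right) + \left(1 - 25\right) \right)} \right)} = -432363 - 2 \cdot 16 \left(5 + 2 \cdot 16\right) = -432363 - 2 \cdot 16 \left(5 + 32\right) = -432363 - 2 \cdot 16 \cdot 37 = -432363 - 1184 = -433547$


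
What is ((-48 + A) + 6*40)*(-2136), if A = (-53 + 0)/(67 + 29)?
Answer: -1635731/4 ≈ -4.0893e+5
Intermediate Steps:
A = -53/96 ≈ -0.55208
((-48 + A) + 6*40)*(-2136) = ((-48 - 53/96) + 6*40)*(-2136) = (-4661/96 + 240)*(-2136) = (18379/96)*(-2136) = -1635731/4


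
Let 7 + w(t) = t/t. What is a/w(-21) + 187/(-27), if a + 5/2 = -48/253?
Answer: -176995/27324 ≈ -6.4776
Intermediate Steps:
w(t) = -6 (w(t) = -7 + t/t = -7 + 1 = -6)
a = -1361/506 (a = -5/2 - 48/253 = -1361/506 ≈ -2.6897)
a/w(-21) + 187/(-27) = -1361/506/(-6) + 187/(-27) = -1361/506*(-⅙) + 187*(-1/27) = 1361/3036 - 187/27 = -176995/27324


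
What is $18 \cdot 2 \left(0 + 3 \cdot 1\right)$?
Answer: $108$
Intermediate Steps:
$18 \cdot 2 \left(0 + 3 \cdot 1\right) = 36 \left(0 + 3\right) = 36 \cdot 3 = 108$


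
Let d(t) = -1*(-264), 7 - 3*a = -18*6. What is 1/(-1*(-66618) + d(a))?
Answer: 1/66882 ≈ 1.4952e-5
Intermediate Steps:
a = 115/3 (a = 7/3 - (-6)*6 = 7/3 - 1/3*(-108) = 7/3 + 36 = 115/3 ≈ 38.333)
d(t) = 264
1/(-1*(-66618) + d(a)) = 1/(-1*(-66618) + 264) = 1/(66618 + 264) = 1/66882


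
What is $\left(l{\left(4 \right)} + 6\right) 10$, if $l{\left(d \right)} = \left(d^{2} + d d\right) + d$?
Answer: $420$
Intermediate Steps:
$l{\left(d \right)} = d + 2 d^{2}$ ($l{\left(d \right)} = \left(d^{2} + d^{2}\right) + d = 2 d^{2} + d = d + 2 d^{2}$)
$\left(l{\left(4 \right)} + 6\right) 10 = \left(4 \left(1 + 2 \cdot 4\right) + 6\right) 10 = \left(4 \left(1 + 8\right) + 6\right) 10 = \left(4 \cdot 9 + 6\right) 10 = \left(36 + 6\right) 10 = 42 \cdot 10 = 420$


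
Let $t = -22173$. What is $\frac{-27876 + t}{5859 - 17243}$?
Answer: $\frac{50049}{11384} \approx 4.3964$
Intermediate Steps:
$\frac{-27876 + t}{5859 - 17243} = \frac{-27876 - 22173}{5859 - 17243} = - \frac{50049}{-11384} = \left(-50049\right) \left(- \frac{1}{11384}\right) = \frac{50049}{11384}$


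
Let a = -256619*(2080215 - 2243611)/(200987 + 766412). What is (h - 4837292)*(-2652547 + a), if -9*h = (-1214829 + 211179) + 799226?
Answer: 109374059805119313316/8706591 ≈ 1.2562e+13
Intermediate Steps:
a = 41930518124/967399 (a = -256619/(967399/(-163396)) = -256619/(967399*(-1/163396)) = -256619/(-967399/163396) = -256619*(-163396/967399) = 41930518124/967399 ≈ 43344.)
h = 204424/9 (h = -((-1214829 + 211179) + 799226)/9 = -(-1003650 + 799226)/9 = -⅑*(-204424) = 204424/9 ≈ 22714.)
(h - 4837292)*(-2652547 + a) = (204424/9 - 4837292)*(-2652547 + 41930518124/967399) = -43331204/9*(-2524140797129/967399) = 109374059805119313316/8706591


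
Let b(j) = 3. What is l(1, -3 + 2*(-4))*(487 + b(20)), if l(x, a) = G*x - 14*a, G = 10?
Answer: 80360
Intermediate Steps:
l(x, a) = -14*a + 10*x (l(x, a) = 10*x - 14*a = -14*a + 10*x)
l(1, -3 + 2*(-4))*(487 + b(20)) = (-14*(-3 + 2*(-4)) + 10*1)*(487 + 3) = (-14*(-3 - 8) + 10)*490 = (-14*(-11) + 10)*490 = (154 + 10)*490 = 164*490 = 80360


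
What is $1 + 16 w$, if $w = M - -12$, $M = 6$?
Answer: $289$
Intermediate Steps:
$w = 18$ ($w = 6 - -12 = 6 + 12 = 18$)
$1 + 16 w = 1 + 16 \cdot 18 = 1 + 288 = 289$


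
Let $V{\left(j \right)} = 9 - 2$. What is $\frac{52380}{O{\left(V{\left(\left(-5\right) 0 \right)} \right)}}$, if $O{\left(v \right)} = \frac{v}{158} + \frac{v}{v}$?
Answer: $\frac{551736}{11} \approx 50158.0$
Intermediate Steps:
$V{\left(j \right)} = 7$ ($V{\left(j \right)} = 9 - 2 = 7$)
$O{\left(v \right)} = 1 + \frac{v}{158}$ ($O{\left(v \right)} = v \frac{1}{158} + 1 = \frac{v}{158} + 1 = 1 + \frac{v}{158}$)
$\frac{52380}{O{\left(V{\left(\left(-5\right) 0 \right)} \right)}} = \frac{52380}{1 + \frac{1}{158} \cdot 7} = \frac{52380}{1 + \frac{7}{158}} = \frac{52380}{\frac{165}{158}} = 52380 \cdot \frac{158}{165} = \frac{551736}{11}$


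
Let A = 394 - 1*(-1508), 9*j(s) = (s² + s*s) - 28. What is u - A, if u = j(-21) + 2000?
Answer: 1736/9 ≈ 192.89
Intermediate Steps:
j(s) = -28/9 + 2*s²/9 (j(s) = ((s² + s*s) - 28)/9 = ((s² + s²) - 28)/9 = (2*s² - 28)/9 = (-28 + 2*s²)/9 = -28/9 + 2*s²/9)
A = 1902 (A = 394 + 1508 = 1902)
u = 18854/9 (u = (-28/9 + (2/9)*(-21)²) + 2000 = (-28/9 + (2/9)*441) + 2000 = (-28/9 + 98) + 2000 = 854/9 + 2000 = 18854/9 ≈ 2094.9)
u - A = 18854/9 - 1*1902 = 18854/9 - 1902 = 1736/9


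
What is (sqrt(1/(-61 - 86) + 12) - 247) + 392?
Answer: 145 + sqrt(5289)/21 ≈ 148.46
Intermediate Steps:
(sqrt(1/(-61 - 86) + 12) - 247) + 392 = (sqrt(1/(-147) + 12) - 247) + 392 = (sqrt(-1/147 + 12) - 247) + 392 = (sqrt(1763/147) - 247) + 392 = (sqrt(5289)/21 - 247) + 392 = (-247 + sqrt(5289)/21) + 392 = 145 + sqrt(5289)/21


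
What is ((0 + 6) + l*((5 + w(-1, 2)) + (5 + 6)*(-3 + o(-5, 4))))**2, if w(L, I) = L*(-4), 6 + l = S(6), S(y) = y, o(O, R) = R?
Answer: 36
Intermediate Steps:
l = 0 (l = -6 + 6 = 0)
w(L, I) = -4*L
((0 + 6) + l*((5 + w(-1, 2)) + (5 + 6)*(-3 + o(-5, 4))))**2 = ((0 + 6) + 0*((5 - 4*(-1)) + (5 + 6)*(-3 + 4)))**2 = (6 + 0*((5 + 4) + 11*1))**2 = (6 + 0*(9 + 11))**2 = (6 + 0*20)**2 = (6 + 0)**2 = 6**2 = 36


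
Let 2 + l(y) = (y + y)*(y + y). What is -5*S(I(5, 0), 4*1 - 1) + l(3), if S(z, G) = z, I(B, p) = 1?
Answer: 29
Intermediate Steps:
l(y) = -2 + 4*y**2 (l(y) = -2 + (y + y)*(y + y) = -2 + (2*y)*(2*y) = -2 + 4*y**2)
-5*S(I(5, 0), 4*1 - 1) + l(3) = -5*1 + (-2 + 4*3**2) = -5 + (-2 + 4*9) = -5 + (-2 + 36) = -5 + 34 = 29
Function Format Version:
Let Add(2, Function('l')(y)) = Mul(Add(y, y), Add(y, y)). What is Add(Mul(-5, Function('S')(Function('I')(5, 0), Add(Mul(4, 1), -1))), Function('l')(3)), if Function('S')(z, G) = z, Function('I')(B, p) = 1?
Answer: 29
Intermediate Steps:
Function('l')(y) = Add(-2, Mul(4, Pow(y, 2))) (Function('l')(y) = Add(-2, Mul(Add(y, y), Add(y, y))) = Add(-2, Mul(Mul(2, y), Mul(2, y))) = Add(-2, Mul(4, Pow(y, 2))))
Add(Mul(-5, Function('S')(Function('I')(5, 0), Add(Mul(4, 1), -1))), Function('l')(3)) = Add(Mul(-5, 1), Add(-2, Mul(4, Pow(3, 2)))) = Add(-5, Add(-2, Mul(4, 9))) = Add(-5, Add(-2, 36)) = Add(-5, 34) = 29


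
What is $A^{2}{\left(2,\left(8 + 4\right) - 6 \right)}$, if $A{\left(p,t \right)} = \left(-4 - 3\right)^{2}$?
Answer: $2401$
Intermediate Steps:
$A{\left(p,t \right)} = 49$ ($A{\left(p,t \right)} = \left(-7\right)^{2} = 49$)
$A^{2}{\left(2,\left(8 + 4\right) - 6 \right)} = 49^{2} = 2401$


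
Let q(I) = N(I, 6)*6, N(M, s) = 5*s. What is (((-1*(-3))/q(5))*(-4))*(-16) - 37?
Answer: -539/15 ≈ -35.933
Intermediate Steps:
q(I) = 180 (q(I) = (5*6)*6 = 30*6 = 180)
(((-1*(-3))/q(5))*(-4))*(-16) - 37 = ((-1*(-3)/180)*(-4))*(-16) - 37 = ((3*(1/180))*(-4))*(-16) - 37 = ((1/60)*(-4))*(-16) - 37 = -1/15*(-16) - 37 = 16/15 - 37 = -539/15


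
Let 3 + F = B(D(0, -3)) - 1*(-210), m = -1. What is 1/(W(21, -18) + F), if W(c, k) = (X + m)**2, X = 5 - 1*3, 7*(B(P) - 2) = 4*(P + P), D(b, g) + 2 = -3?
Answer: 7/1430 ≈ 0.0048951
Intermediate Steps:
D(b, g) = -5 (D(b, g) = -2 - 3 = -5)
B(P) = 2 + 8*P/7 (B(P) = 2 + (4*(P + P))/7 = 2 + (4*(2*P))/7 = 2 + (8*P)/7 = 2 + 8*P/7)
X = 2 (X = 5 - 3 = 2)
W(c, k) = 1 (W(c, k) = (2 - 1)**2 = 1**2 = 1)
F = 1423/7 (F = -3 + ((2 + (8/7)*(-5)) - 1*(-210)) = -3 + ((2 - 40/7) + 210) = -3 + (-26/7 + 210) = -3 + 1444/7 = 1423/7 ≈ 203.29)
1/(W(21, -18) + F) = 1/(1 + 1423/7) = 1/(1430/7) = 7/1430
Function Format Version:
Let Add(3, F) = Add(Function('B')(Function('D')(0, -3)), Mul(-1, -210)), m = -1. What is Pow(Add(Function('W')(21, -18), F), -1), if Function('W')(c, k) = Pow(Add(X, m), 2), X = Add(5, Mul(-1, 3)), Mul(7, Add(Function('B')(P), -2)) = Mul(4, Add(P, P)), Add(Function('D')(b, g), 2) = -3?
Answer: Rational(7, 1430) ≈ 0.0048951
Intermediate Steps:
Function('D')(b, g) = -5 (Function('D')(b, g) = Add(-2, -3) = -5)
Function('B')(P) = Add(2, Mul(Rational(8, 7), P)) (Function('B')(P) = Add(2, Mul(Rational(1, 7), Mul(4, Add(P, P)))) = Add(2, Mul(Rational(1, 7), Mul(4, Mul(2, P)))) = Add(2, Mul(Rational(1, 7), Mul(8, P))) = Add(2, Mul(Rational(8, 7), P)))
X = 2 (X = Add(5, -3) = 2)
Function('W')(c, k) = 1 (Function('W')(c, k) = Pow(Add(2, -1), 2) = Pow(1, 2) = 1)
F = Rational(1423, 7) (F = Add(-3, Add(Add(2, Mul(Rational(8, 7), -5)), Mul(-1, -210))) = Add(-3, Add(Add(2, Rational(-40, 7)), 210)) = Add(-3, Add(Rational(-26, 7), 210)) = Add(-3, Rational(1444, 7)) = Rational(1423, 7) ≈ 203.29)
Pow(Add(Function('W')(21, -18), F), -1) = Pow(Add(1, Rational(1423, 7)), -1) = Pow(Rational(1430, 7), -1) = Rational(7, 1430)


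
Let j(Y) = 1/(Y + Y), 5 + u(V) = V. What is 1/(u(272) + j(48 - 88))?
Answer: 80/21359 ≈ 0.0037455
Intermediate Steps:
u(V) = -5 + V
j(Y) = 1/(2*Y)
1/(u(272) + j(48 - 88)) = 1/((-5 + 272) + 1/(2*(48 - 88))) = 1/(267 + (½)/(-40)) = 1/(267 + (½)*(-1/40)) = 1/(267 - 1/80) = 1/(21359/80) = 80/21359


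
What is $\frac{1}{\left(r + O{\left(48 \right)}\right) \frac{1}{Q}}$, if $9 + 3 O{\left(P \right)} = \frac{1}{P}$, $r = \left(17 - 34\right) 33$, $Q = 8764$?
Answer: $- \frac{1262016}{81215} \approx -15.539$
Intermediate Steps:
$r = -561$ ($r = \left(-17\right) 33 = -561$)
$O{\left(P \right)} = -3 + \frac{1}{3 P}$
$\frac{1}{\left(r + O{\left(48 \right)}\right) \frac{1}{Q}} = \frac{1}{\left(-561 - \left(3 - \frac{1}{3 \cdot 48}\right)\right) \frac{1}{8764}} = \frac{\frac{1}{\frac{1}{8764}}}{-561 + \left(-3 + \frac{1}{3} \cdot \frac{1}{48}\right)} = \frac{1}{-561 + \left(-3 + \frac{1}{144}\right)} 8764 = \frac{1}{-561 - \frac{431}{144}} \cdot 8764 = \frac{1}{- \frac{81215}{144}} \cdot 8764 = \left(- \frac{144}{81215}\right) 8764 = - \frac{1262016}{81215}$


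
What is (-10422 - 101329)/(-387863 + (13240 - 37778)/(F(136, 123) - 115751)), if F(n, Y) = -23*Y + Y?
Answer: 13237688207/45945062853 ≈ 0.28812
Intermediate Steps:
F(n, Y) = -22*Y
(-10422 - 101329)/(-387863 + (13240 - 37778)/(F(136, 123) - 115751)) = (-10422 - 101329)/(-387863 + (13240 - 37778)/(-22*123 - 115751)) = -111751/(-387863 - 24538/(-2706 - 115751)) = -111751/(-387863 - 24538/(-118457)) = -111751/(-387863 - 24538*(-1/118457)) = -111751/(-387863 + 24538/118457) = -111751/(-45945062853/118457) = -111751*(-118457/45945062853) = 13237688207/45945062853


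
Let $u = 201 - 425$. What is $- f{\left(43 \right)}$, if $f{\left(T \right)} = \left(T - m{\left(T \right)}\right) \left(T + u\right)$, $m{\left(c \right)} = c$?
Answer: $0$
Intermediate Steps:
$u = -224$
$f{\left(T \right)} = 0$ ($f{\left(T \right)} = \left(T - T\right) \left(T - 224\right) = 0 \left(-224 + T\right) = 0$)
$- f{\left(43 \right)} = \left(-1\right) 0 = 0$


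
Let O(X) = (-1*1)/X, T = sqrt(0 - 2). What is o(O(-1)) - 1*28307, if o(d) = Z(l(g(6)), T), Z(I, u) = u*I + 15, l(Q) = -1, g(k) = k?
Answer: -28292 - I*sqrt(2) ≈ -28292.0 - 1.4142*I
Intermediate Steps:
T = I*sqrt(2) (T = sqrt(-2) = I*sqrt(2) ≈ 1.4142*I)
O(X) = -1/X
Z(I, u) = 15 + I*u (Z(I, u) = I*u + 15 = 15 + I*u)
o(d) = 15 - I*sqrt(2)
o(O(-1)) - 1*28307 = (15 - I*sqrt(2)) - 1*28307 = (15 - I*sqrt(2)) - 28307 = -28292 - I*sqrt(2)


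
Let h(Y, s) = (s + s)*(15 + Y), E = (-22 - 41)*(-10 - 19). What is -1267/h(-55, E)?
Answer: 181/20880 ≈ 0.0086686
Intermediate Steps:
E = 1827 (E = -63*(-29) = 1827)
h(Y, s) = 2*s*(15 + Y) (h(Y, s) = (2*s)*(15 + Y) = 2*s*(15 + Y))
-1267/h(-55, E) = -1267*1/(3654*(15 - 55)) = -1267/(2*1827*(-40)) = -1267/(-146160) = -1267*(-1/146160) = 181/20880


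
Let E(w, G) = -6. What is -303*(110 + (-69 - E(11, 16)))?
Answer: -14241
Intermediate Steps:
-303*(110 + (-69 - E(11, 16))) = -303*(110 + (-69 - 1*(-6))) = -303*(110 + (-69 + 6)) = -303*(110 - 63) = -303*47 = -14241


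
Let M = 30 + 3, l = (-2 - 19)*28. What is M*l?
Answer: -19404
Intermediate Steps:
l = -588 (l = -21*28 = -588)
M = 33
M*l = 33*(-588) = -19404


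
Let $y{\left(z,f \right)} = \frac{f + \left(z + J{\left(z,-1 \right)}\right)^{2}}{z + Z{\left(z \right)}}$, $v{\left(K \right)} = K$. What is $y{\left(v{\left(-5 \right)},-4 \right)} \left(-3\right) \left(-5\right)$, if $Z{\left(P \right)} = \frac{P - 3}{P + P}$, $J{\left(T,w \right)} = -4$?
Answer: $-275$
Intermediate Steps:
$Z{\left(P \right)} = \frac{-3 + P}{2 P}$
$y{\left(z,f \right)} = \frac{f + \left(-4 + z\right)^{2}}{z + \frac{-3 + z}{2 z}}$ ($y{\left(z,f \right)} = \frac{f + \left(z - 4\right)^{2}}{z + \frac{-3 + z}{2 z}} = \frac{f + \left(-4 + z\right)^{2}}{z + \frac{-3 + z}{2 z}}$)
$y{\left(v{\left(-5 \right)},-4 \right)} \left(-3\right) \left(-5\right) = 2 \left(-5\right) \frac{1}{-3 - 5 + 2 \left(-5\right)^{2}} \left(-4 + \left(-4 - 5\right)^{2}\right) \left(-3\right) \left(-5\right) = 2 \left(-5\right) \frac{1}{-3 - 5 + 2 \cdot 25} \left(-4 + \left(-9\right)^{2}\right) \left(-3\right) \left(-5\right) = 2 \left(-5\right) \frac{1}{-3 - 5 + 50} \left(-4 + 81\right) \left(-3\right) \left(-5\right) = 2 \left(-5\right) \frac{1}{42} \cdot 77 \left(-3\right) \left(-5\right) = \left(- \frac{55}{3}\right) \left(-3\right) \left(-5\right) = 55 \left(-5\right) = -275$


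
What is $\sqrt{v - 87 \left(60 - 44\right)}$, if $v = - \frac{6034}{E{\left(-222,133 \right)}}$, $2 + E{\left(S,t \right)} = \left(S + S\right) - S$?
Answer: $\frac{i \sqrt{21841}}{4} \approx 36.947 i$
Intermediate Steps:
$E{\left(S,t \right)} = -2 + S$ ($E{\left(S,t \right)} = -2 + \left(\left(S + S\right) - S\right) = -2 + \left(2 S - S\right) = -2 + S$)
$v = \frac{431}{16}$ ($v = - \frac{6034}{-2 - 222} = - \frac{6034}{-224} = \left(-6034\right) \left(- \frac{1}{224}\right) = \frac{431}{16} \approx 26.938$)
$\sqrt{v - 87 \left(60 - 44\right)} = \sqrt{\frac{431}{16} - 87 \left(60 - 44\right)} = \sqrt{\frac{431}{16} - 1392} = \sqrt{- \frac{21841}{16}} = \frac{i \sqrt{21841}}{4}$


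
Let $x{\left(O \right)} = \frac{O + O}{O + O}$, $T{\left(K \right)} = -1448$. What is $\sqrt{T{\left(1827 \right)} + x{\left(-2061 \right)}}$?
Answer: $i \sqrt{1447} \approx 38.039 i$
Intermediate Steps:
$x{\left(O \right)} = 1$ ($x{\left(O \right)} = \frac{2 O}{2 O} = 2 O \frac{1}{2 O} = 1$)
$\sqrt{T{\left(1827 \right)} + x{\left(-2061 \right)}} = \sqrt{-1448 + 1} = \sqrt{-1447} = i \sqrt{1447}$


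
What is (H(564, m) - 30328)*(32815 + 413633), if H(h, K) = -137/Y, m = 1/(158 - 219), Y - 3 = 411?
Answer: -934261565032/69 ≈ -1.3540e+10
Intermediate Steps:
Y = 414 (Y = 3 + 411 = 414)
m = -1/61 (m = 1/(-61) = -1/61 ≈ -0.016393)
H(h, K) = -137/414
(H(564, m) - 30328)*(32815 + 413633) = (-137/414 - 30328)*(32815 + 413633) = -12555929/414*446448 = -934261565032/69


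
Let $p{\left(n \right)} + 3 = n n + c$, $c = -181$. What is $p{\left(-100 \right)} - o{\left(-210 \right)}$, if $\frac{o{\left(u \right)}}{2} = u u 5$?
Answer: $-431184$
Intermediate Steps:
$p{\left(n \right)} = -184 + n^{2}$ ($p{\left(n \right)} = -3 + \left(n n - 181\right) = -3 + \left(n^{2} - 181\right) = -3 + \left(-181 + n^{2}\right) = -184 + n^{2}$)
$o{\left(u \right)} = 10 u^{2}$ ($o{\left(u \right)} = 2 u u 5 = 2 u^{2} \cdot 5 = 2 \cdot 5 u^{2} = 10 u^{2}$)
$p{\left(-100 \right)} - o{\left(-210 \right)} = \left(-184 + \left(-100\right)^{2}\right) - 10 \left(-210\right)^{2} = \left(-184 + 10000\right) - 10 \cdot 44100 = 9816 - 441000 = -431184$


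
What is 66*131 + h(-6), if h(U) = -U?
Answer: 8652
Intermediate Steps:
66*131 + h(-6) = 66*131 - 1*(-6) = 8646 + 6 = 8652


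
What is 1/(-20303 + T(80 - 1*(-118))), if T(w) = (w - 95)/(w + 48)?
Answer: -246/4994435 ≈ -4.9255e-5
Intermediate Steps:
T(w) = (-95 + w)/(48 + w)
1/(-20303 + T(80 - 1*(-118))) = 1/(-20303 + (-95 + (80 - 1*(-118)))/(48 + (80 - 1*(-118)))) = 1/(-20303 + (-95 + (80 + 118))/(48 + (80 + 118))) = 1/(-20303 + (-95 + 198)/(48 + 198)) = 1/(-20303 + 103/246) = 1/(-4994435/246) = -246/4994435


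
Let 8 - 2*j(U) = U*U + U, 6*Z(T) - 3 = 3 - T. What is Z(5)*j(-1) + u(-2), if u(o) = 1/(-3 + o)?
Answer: 7/15 ≈ 0.46667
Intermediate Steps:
Z(T) = 1 - T/6 (Z(T) = ½ + (3 - T)/6 = ½ + (½ - T/6) = 1 - T/6)
j(U) = 4 - U/2 - U²/2 (j(U) = 4 - (U*U + U)/2 = 4 - (U² + U)/2 = 4 - (U + U²)/2 = 4 + (-U/2 - U²/2) = 4 - U/2 - U²/2)
Z(5)*j(-1) + u(-2) = (1 - ⅙*5)*(4 - ½*(-1) - ½*(-1)²) + 1/(-3 - 2) = (1 - ⅚)*(4 + ½ - ½*1) + 1/(-5) = (4 + ½ - ½)/6 - ⅕ = (⅙)*4 - ⅕ = ⅔ - ⅕ = 7/15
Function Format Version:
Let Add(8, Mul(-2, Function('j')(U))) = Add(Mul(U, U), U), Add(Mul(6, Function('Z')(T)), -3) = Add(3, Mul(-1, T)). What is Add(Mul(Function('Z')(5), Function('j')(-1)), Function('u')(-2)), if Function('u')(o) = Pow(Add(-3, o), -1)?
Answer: Rational(7, 15) ≈ 0.46667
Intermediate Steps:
Function('Z')(T) = Add(1, Mul(Rational(-1, 6), T)) (Function('Z')(T) = Add(Rational(1, 2), Mul(Rational(1, 6), Add(3, Mul(-1, T)))) = Add(Rational(1, 2), Add(Rational(1, 2), Mul(Rational(-1, 6), T))) = Add(1, Mul(Rational(-1, 6), T)))
Function('j')(U) = Add(4, Mul(Rational(-1, 2), U), Mul(Rational(-1, 2), Pow(U, 2))) (Function('j')(U) = Add(4, Mul(Rational(-1, 2), Add(Mul(U, U), U))) = Add(4, Mul(Rational(-1, 2), Add(Pow(U, 2), U))) = Add(4, Mul(Rational(-1, 2), Add(U, Pow(U, 2)))) = Add(4, Add(Mul(Rational(-1, 2), U), Mul(Rational(-1, 2), Pow(U, 2)))) = Add(4, Mul(Rational(-1, 2), U), Mul(Rational(-1, 2), Pow(U, 2))))
Add(Mul(Function('Z')(5), Function('j')(-1)), Function('u')(-2)) = Add(Mul(Add(1, Mul(Rational(-1, 6), 5)), Add(4, Mul(Rational(-1, 2), -1), Mul(Rational(-1, 2), Pow(-1, 2)))), Pow(Add(-3, -2), -1)) = Add(Mul(Add(1, Rational(-5, 6)), Add(4, Rational(1, 2), Mul(Rational(-1, 2), 1))), Pow(-5, -1)) = Add(Mul(Rational(1, 6), Add(4, Rational(1, 2), Rational(-1, 2))), Rational(-1, 5)) = Add(Mul(Rational(1, 6), 4), Rational(-1, 5)) = Add(Rational(2, 3), Rational(-1, 5)) = Rational(7, 15)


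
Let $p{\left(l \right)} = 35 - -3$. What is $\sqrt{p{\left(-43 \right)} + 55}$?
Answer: $\sqrt{93} \approx 9.6436$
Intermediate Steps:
$p{\left(l \right)} = 38$ ($p{\left(l \right)} = 35 + 3 = 38$)
$\sqrt{p{\left(-43 \right)} + 55} = \sqrt{38 + 55} = \sqrt{93}$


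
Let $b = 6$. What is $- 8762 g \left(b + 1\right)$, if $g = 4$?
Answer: $-245336$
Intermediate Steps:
$- 8762 g \left(b + 1\right) = - 8762 \cdot 4 \left(6 + 1\right) = - 8762 \cdot 4 \cdot 7 = \left(-8762\right) 28 = -245336$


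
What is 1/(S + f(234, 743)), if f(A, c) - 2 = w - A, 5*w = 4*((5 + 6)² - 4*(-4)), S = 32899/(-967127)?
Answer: -4835635/592046219 ≈ -0.0081677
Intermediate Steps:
S = -32899/967127 (S = 32899*(-1/967127) = -32899/967127 ≈ -0.034017)
w = 548/5 (w = (4*((5 + 6)² - 4*(-4)))/5 = (4*(11² + 16))/5 = (4*(121 + 16))/5 = (4*137)/5 = (⅕)*548 = 548/5 ≈ 109.60)
f(A, c) = 558/5 - A (f(A, c) = 2 + (548/5 - A) = 558/5 - A)
1/(S + f(234, 743)) = 1/(-32899/967127 + (558/5 - 1*234)) = 1/(-32899/967127 + (558/5 - 234)) = 1/(-32899/967127 - 612/5) = 1/(-592046219/4835635) = -4835635/592046219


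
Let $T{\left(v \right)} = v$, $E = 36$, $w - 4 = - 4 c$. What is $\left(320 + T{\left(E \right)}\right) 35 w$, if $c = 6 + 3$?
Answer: $-398720$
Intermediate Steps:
$c = 9$
$w = -32$ ($w = 4 - 36 = -32$)
$\left(320 + T{\left(E \right)}\right) 35 w = \left(320 + 36\right) 35 \left(-32\right) = 356 \left(-1120\right) = -398720$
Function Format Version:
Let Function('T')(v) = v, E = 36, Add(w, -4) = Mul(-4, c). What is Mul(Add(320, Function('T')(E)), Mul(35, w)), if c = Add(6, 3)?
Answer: -398720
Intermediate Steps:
c = 9
w = -32 (w = Add(4, Mul(-4, 9)) = Add(4, -36) = -32)
Mul(Add(320, Function('T')(E)), Mul(35, w)) = Mul(Add(320, 36), Mul(35, -32)) = Mul(356, -1120) = -398720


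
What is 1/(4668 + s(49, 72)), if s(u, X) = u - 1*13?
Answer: 1/4704 ≈ 0.00021259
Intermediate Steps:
s(u, X) = -13 + u (s(u, X) = u - 13 = -13 + u)
1/(4668 + s(49, 72)) = 1/(4668 + (-13 + 49)) = 1/(4668 + 36) = 1/4704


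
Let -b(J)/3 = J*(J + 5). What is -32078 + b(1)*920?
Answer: -48638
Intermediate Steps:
b(J) = -3*J*(5 + J) (b(J) = -3*J*(J + 5) = -3*J*(5 + J))
-32078 + b(1)*920 = -32078 - 3*1*(5 + 1)*920 = -32078 - 3*1*6*920 = -32078 - 18*920 = -32078 - 16560 = -48638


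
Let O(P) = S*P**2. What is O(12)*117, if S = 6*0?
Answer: 0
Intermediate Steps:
S = 0
O(P) = 0 (O(P) = 0*P**2 = 0)
O(12)*117 = 0*117 = 0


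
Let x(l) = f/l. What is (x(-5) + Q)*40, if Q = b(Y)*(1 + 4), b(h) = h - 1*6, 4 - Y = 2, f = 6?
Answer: -848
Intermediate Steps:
Y = 2 (Y = 4 - 1*2 = 4 - 2 = 2)
b(h) = -6 + h (b(h) = h - 6 = -6 + h)
Q = -20 (Q = (-6 + 2)*(1 + 4) = -4*5 = -20)
x(l) = 6/l
(x(-5) + Q)*40 = (6/(-5) - 20)*40 = (6*(-1/5) - 20)*40 = (-6/5 - 20)*40 = -106/5*40 = -848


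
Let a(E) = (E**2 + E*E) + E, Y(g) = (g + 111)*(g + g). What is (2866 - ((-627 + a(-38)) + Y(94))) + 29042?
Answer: -8855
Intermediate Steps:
Y(g) = 2*g*(111 + g) (Y(g) = (111 + g)*(2*g) = 2*g*(111 + g))
a(E) = E + 2*E**2 (a(E) = (E**2 + E**2) + E = 2*E**2 + E = E + 2*E**2)
(2866 - ((-627 + a(-38)) + Y(94))) + 29042 = (2866 - ((-627 - 38*(1 + 2*(-38))) + 2*94*(111 + 94))) + 29042 = (2866 - ((-627 - 38*(1 - 76)) + 2*94*205)) + 29042 = (2866 - ((-627 - 38*(-75)) + 38540)) + 29042 = (2866 - ((-627 + 2850) + 38540)) + 29042 = (2866 - (2223 + 38540)) + 29042 = (2866 - 1*40763) + 29042 = (2866 - 40763) + 29042 = -37897 + 29042 = -8855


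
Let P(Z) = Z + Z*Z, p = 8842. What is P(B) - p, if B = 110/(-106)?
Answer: -24837068/2809 ≈ -8842.0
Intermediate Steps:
B = -55/53 (B = 110*(-1/106) = -55/53 ≈ -1.0377)
P(Z) = Z + Z²
P(B) - p = -55*(1 - 55/53)/53 - 1*8842 = -55/53*(-2/53) - 8842 = 110/2809 - 8842 = -24837068/2809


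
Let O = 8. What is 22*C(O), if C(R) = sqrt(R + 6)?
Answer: 22*sqrt(14) ≈ 82.316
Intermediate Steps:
C(R) = sqrt(6 + R)
22*C(O) = 22*sqrt(6 + 8) = 22*sqrt(14)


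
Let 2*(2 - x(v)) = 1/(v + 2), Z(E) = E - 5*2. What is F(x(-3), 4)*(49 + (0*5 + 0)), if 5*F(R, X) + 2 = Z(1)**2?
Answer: 3871/5 ≈ 774.20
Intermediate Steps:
Z(E) = -10 + E (Z(E) = E - 10 = -10 + E)
x(v) = 2 - 1/(2*(2 + v)) (x(v) = 2 - 1/(2*(v + 2)) = 2 - 1/(2*(2 + v)))
F(R, X) = 79/5 (F(R, X) = -2/5 + (-10 + 1)**2/5 = -2/5 + (1/5)*(-9)**2 = -2/5 + (1/5)*81 = -2/5 + 81/5 = 79/5)
F(x(-3), 4)*(49 + (0*5 + 0)) = 79*(49 + (0*5 + 0))/5 = 79*(49 + (0 + 0))/5 = 79*(49 + 0)/5 = (79/5)*49 = 3871/5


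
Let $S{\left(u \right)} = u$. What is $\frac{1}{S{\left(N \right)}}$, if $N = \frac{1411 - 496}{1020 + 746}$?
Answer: $\frac{1766}{915} \approx 1.9301$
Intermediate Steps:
$N = \frac{915}{1766} \approx 0.51812$
$\frac{1}{S{\left(N \right)}} = \frac{1}{\frac{915}{1766}} = \frac{1766}{915}$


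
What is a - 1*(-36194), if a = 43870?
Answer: 80064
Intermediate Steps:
a - 1*(-36194) = 43870 - 1*(-36194) = 43870 + 36194 = 80064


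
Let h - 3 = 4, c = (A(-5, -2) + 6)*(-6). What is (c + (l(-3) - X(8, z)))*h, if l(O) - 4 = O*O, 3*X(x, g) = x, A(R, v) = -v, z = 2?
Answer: -791/3 ≈ -263.67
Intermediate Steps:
X(x, g) = x/3
c = -48 (c = (-1*(-2) + 6)*(-6) = (2 + 6)*(-6) = 8*(-6) = -48)
h = 7 (h = 3 + 4 = 7)
l(O) = 4 + O² (l(O) = 4 + O*O = 4 + O²)
(c + (l(-3) - X(8, z)))*h = (-48 + ((4 + (-3)²) - 8/3))*7 = (-48 + ((4 + 9) - 1*8/3))*7 = (-48 + (13 - 8/3))*7 = (-48 + 31/3)*7 = -113/3*7 = -791/3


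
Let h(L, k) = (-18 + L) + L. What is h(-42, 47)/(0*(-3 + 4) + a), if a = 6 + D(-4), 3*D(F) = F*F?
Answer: -9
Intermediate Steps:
h(L, k) = -18 + 2*L
D(F) = F**2/3 (D(F) = (F*F)/3 = F**2/3)
a = 34/3 (a = 6 + (1/3)*(-4)**2 = 6 + (1/3)*16 = 6 + 16/3 = 34/3 ≈ 11.333)
h(-42, 47)/(0*(-3 + 4) + a) = (-18 + 2*(-42))/(0*(-3 + 4) + 34/3) = (-18 - 84)/(0*1 + 34/3) = -102/(0 + 34/3) = -102/(34/3) = (3/34)*(-102) = -9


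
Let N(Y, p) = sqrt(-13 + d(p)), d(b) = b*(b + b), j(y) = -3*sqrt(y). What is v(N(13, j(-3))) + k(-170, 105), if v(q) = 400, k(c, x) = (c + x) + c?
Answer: 165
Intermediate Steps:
k(c, x) = x + 2*c
d(b) = 2*b**2 (d(b) = b*(2*b) = 2*b**2)
N(Y, p) = sqrt(-13 + 2*p**2)
v(N(13, j(-3))) + k(-170, 105) = 400 + (105 + 2*(-170)) = 400 + (105 - 340) = 400 - 235 = 165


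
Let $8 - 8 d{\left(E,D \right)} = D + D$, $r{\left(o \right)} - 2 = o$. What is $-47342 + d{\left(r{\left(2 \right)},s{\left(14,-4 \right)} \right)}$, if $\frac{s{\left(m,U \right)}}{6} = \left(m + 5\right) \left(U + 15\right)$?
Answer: $- \frac{95309}{2} \approx -47655.0$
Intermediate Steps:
$r{\left(o \right)} = 2 + o$
$s{\left(m,U \right)} = 6 \left(5 + m\right) \left(15 + U\right)$ ($s{\left(m,U \right)} = 6 \left(m + 5\right) \left(U + 15\right) = 6 \left(5 + m\right) \left(15 + U\right)$)
$d{\left(E,D \right)} = 1 - \frac{D}{4}$ ($d{\left(E,D \right)} = 1 - \frac{D + D}{8} = 1 - \frac{2 D}{8} = 1 - \frac{D}{4}$)
$-47342 + d{\left(r{\left(2 \right)},s{\left(14,-4 \right)} \right)} = -47342 + \left(1 - \frac{450 + 30 \left(-4\right) + 90 \cdot 14 + 6 \left(-4\right) 14}{4}\right) = -47342 + \left(1 - \frac{450 - 120 + 1260 - 336}{4}\right) = -47342 + \left(1 - \frac{627}{2}\right) = -47342 - \frac{625}{2} = - \frac{95309}{2}$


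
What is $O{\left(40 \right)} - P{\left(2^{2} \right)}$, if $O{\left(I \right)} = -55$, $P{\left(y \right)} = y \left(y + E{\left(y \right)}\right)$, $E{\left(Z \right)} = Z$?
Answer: $-87$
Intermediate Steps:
$P{\left(y \right)} = 2 y^{2}$ ($P{\left(y \right)} = y \left(y + y\right) = y 2 y = 2 y^{2}$)
$O{\left(40 \right)} - P{\left(2^{2} \right)} = -55 - 2 \left(2^{2}\right)^{2} = -55 - 2 \cdot 4^{2} = -55 - 2 \cdot 16 = -55 - 32 = -87$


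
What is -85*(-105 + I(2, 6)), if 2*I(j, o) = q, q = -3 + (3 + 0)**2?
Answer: 8670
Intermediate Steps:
q = 6 (q = -3 + 3**2 = -3 + 9 = 6)
I(j, o) = 3 (I(j, o) = (1/2)*6 = 3)
-85*(-105 + I(2, 6)) = -85*(-105 + 3) = -85*(-102) = 8670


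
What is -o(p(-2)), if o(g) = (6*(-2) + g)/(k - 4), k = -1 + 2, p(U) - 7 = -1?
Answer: -2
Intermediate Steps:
p(U) = 6 (p(U) = 7 - 1 = 6)
k = 1
o(g) = 4 - g/3 (o(g) = (6*(-2) + g)/(1 - 4) = (-12 + g)/(-3) = (-12 + g)*(-⅓) = 4 - g/3)
-o(p(-2)) = -(4 - ⅓*6) = -(4 - 2) = -1*2 = -2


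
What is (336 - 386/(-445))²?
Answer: 22471808836/198025 ≈ 1.1348e+5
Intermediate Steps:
(336 - 386/(-445))² = (336 - 386*(-1/445))² = (336 + 386/445)² = (149906/445)² = 22471808836/198025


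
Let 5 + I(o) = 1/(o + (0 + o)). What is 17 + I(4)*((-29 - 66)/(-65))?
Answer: 79/8 ≈ 9.8750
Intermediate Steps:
I(o) = -5 + 1/(2*o) (I(o) = -5 + 1/(o + (0 + o)) = -5 + 1/(o + o) = -5 + 1/(2*o))
17 + I(4)*((-29 - 66)/(-65)) = 17 + (-5 + (1/2)/4)*((-29 - 66)/(-65)) = 17 + (-5 + (1/2)*(1/4))*(-95*(-1/65)) = 17 + (-5 + 1/8)*(19/13) = 17 - 39/8*19/13 = 17 - 57/8 = 79/8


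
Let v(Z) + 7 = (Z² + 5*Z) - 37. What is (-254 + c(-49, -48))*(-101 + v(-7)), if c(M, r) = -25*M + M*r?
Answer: -435313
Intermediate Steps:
v(Z) = -44 + Z² + 5*Z (v(Z) = -7 + ((Z² + 5*Z) - 37) = -7 + (-37 + Z² + 5*Z) = -44 + Z² + 5*Z)
(-254 + c(-49, -48))*(-101 + v(-7)) = (-254 - 49*(-25 - 48))*(-101 + (-44 + (-7)² + 5*(-7))) = (-254 - 49*(-73))*(-101 + (-44 + 49 - 35)) = (-254 + 3577)*(-101 - 30) = 3323*(-131) = -435313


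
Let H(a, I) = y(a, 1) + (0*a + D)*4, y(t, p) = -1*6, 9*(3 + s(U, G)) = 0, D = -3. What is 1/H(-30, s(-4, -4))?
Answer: -1/18 ≈ -0.055556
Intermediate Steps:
s(U, G) = -3 (s(U, G) = -3 + (⅑)*0 = -3 + 0 = -3)
y(t, p) = -6
H(a, I) = -18 (H(a, I) = -6 + (0*a - 3)*4 = -6 + (0 - 3)*4 = -6 - 3*4 = -6 - 12 = -18)
1/H(-30, s(-4, -4)) = 1/(-18) = -1/18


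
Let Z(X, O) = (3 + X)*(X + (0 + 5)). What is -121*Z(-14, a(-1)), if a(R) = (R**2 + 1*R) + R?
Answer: -11979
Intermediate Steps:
a(R) = R**2 + 2*R (a(R) = (R**2 + R) + R = (R + R**2) + R = R**2 + 2*R)
Z(X, O) = (3 + X)*(5 + X) (Z(X, O) = (3 + X)*(X + 5) = (3 + X)*(5 + X))
-121*Z(-14, a(-1)) = -121*(15 + (-14)**2 + 8*(-14)) = -121*(15 + 196 - 112) = -121*99 = -11979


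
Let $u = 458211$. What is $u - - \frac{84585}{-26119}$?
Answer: $\frac{11967928524}{26119} \approx 4.5821 \cdot 10^{5}$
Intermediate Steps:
$u - - \frac{84585}{-26119} = 458211 - - \frac{84585}{-26119} = 458211 - \left(-84585\right) \left(- \frac{1}{26119}\right) = 458211 - \frac{84585}{26119} = \frac{11967928524}{26119}$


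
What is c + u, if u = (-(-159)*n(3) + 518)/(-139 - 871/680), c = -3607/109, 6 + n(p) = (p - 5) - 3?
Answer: -252833617/10397619 ≈ -24.316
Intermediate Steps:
n(p) = -14 + p (n(p) = -6 + ((p - 5) - 3) = -6 + ((-5 + p) - 3) = -6 + (-8 + p) = -14 + p)
c = -3607/109 (c = -3607*1/109 = -3607/109 ≈ -33.092)
u = 837080/95391 (u = (-(-159)*(-14 + 3) + 518)/(-139 - 871/680) = (-(-159)*(-11) + 518)/(-139 - 871*1/680) = (-53*33 + 518)/(-139 - 871/680) = (-1749 + 518)/(-95391/680) = -1231*(-680/95391) = 837080/95391 ≈ 8.7753)
c + u = -3607/109 + 837080/95391 = -252833617/10397619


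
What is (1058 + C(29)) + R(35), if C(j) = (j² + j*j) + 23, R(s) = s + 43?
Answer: 2841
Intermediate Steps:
R(s) = 43 + s
C(j) = 23 + 2*j² (C(j) = (j² + j²) + 23 = 2*j² + 23 = 23 + 2*j²)
(1058 + C(29)) + R(35) = (1058 + (23 + 2*29²)) + (43 + 35) = (1058 + (23 + 2*841)) + 78 = (1058 + (23 + 1682)) + 78 = (1058 + 1705) + 78 = 2763 + 78 = 2841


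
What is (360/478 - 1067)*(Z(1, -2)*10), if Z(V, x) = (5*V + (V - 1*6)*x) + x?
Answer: -33128290/239 ≈ -1.3861e+5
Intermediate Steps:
Z(V, x) = x + 5*V + x*(-6 + V) (Z(V, x) = (5*V + (V - 6)*x) + x = (5*V + (-6 + V)*x) + x = (5*V + x*(-6 + V)) + x = x + 5*V + x*(-6 + V))
(360/478 - 1067)*(Z(1, -2)*10) = (360/478 - 1067)*((-5*(-2) + 5*1 + 1*(-2))*10) = (360*(1/478) - 1067)*((10 + 5 - 2)*10) = (180/239 - 1067)*(13*10) = -254833/239*130 = -33128290/239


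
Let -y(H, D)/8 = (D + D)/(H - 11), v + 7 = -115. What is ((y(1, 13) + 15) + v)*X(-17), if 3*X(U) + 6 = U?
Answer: 9913/15 ≈ 660.87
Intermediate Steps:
v = -122 (v = -7 - 115 = -122)
y(H, D) = -16*D/(-11 + H) (y(H, D) = -8*(D + D)/(H - 11) = -8*2*D/(-11 + H) = -16*D/(-11 + H))
X(U) = -2 + U/3
((y(1, 13) + 15) + v)*X(-17) = ((-16*13/(-11 + 1) + 15) - 122)*(-2 + (1/3)*(-17)) = ((-16*13/(-10) + 15) - 122)*(-2 - 17/3) = ((-16*13*(-1/10) + 15) - 122)*(-23/3) = ((104/5 + 15) - 122)*(-23/3) = (179/5 - 122)*(-23/3) = -431/5*(-23/3) = 9913/15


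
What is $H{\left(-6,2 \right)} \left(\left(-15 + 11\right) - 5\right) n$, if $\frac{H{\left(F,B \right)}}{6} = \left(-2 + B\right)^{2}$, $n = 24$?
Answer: $0$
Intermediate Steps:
$H{\left(F,B \right)} = 6 \left(-2 + B\right)^{2}$
$H{\left(-6,2 \right)} \left(\left(-15 + 11\right) - 5\right) n = 6 \left(-2 + 2\right)^{2} \left(\left(-15 + 11\right) - 5\right) 24 = 6 \cdot 0^{2} \left(-4 - 5\right) 24 = 6 \cdot 0 \left(-9\right) 24 = 0 \left(-9\right) 24 = 0 \cdot 24 = 0$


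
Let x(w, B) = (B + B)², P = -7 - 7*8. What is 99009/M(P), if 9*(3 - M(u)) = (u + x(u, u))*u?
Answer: 1737/1942 ≈ 0.89444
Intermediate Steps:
P = -63 (P = -7 - 56 = -63)
x(w, B) = 4*B² (x(w, B) = (2*B)² = 4*B²)
M(u) = 3 - u*(u + 4*u²)/9 (M(u) = 3 - (u + 4*u²)*u/9 = 3 - u*(u + 4*u²)/9)
99009/M(P) = 99009/(3 - 4/9*(-63)³ - ⅑*(-63)²) = 99009/(3 - 4/9*(-250047) - ⅑*3969) = 99009/(3 + 111132 - 441) = 99009/110694 = 99009*(1/110694) = 1737/1942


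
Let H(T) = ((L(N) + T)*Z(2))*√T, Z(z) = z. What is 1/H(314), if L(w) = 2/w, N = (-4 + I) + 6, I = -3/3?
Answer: √314/198448 ≈ 8.9293e-5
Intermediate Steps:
I = -1 (I = -3*⅓ = -1)
N = 1 (N = (-4 - 1) + 6 = -5 + 6 = 1)
H(T) = √T*(4 + 2*T) (H(T) = ((2/1 + T)*2)*√T = ((2*1 + T)*2)*√T = ((2 + T)*2)*√T = (4 + 2*T)*√T = √T*(4 + 2*T))
1/H(314) = 1/(2*√314*(2 + 314)) = 1/(2*√314*316) = 1/(632*√314) = √314/198448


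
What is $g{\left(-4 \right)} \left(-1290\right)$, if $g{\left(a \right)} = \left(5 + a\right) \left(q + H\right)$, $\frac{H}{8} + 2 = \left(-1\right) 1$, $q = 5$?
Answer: $24510$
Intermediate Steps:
$H = -24$ ($H = -16 + 8 \left(\left(-1\right) 1\right) = -16 + 8 \left(-1\right) = -16 - 8 = -24$)
$g{\left(a \right)} = -95 - 19 a$ ($g{\left(a \right)} = \left(5 + a\right) \left(5 - 24\right) = \left(5 + a\right) \left(-19\right) = -95 - 19 a$)
$g{\left(-4 \right)} \left(-1290\right) = \left(-95 - -76\right) \left(-1290\right) = \left(-95 + 76\right) \left(-1290\right) = \left(-19\right) \left(-1290\right) = 24510$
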